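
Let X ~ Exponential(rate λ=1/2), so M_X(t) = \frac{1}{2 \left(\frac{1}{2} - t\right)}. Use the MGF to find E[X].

To find E[X], compute M^(1)(0):
M^(1)(t) = \frac{1}{2 \left(\frac{1}{2} - t\right)^{2}}
M^(1)(0) = 2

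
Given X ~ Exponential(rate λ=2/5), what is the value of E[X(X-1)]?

E[X(X-1)] = E[X² - X] = E[X²] - E[X]
E[X] = \frac{5}{2}
E[X²] = Var(X) + (E[X])² = \frac{25}{4} + (\frac{5}{2})² = \frac{25}{2}
E[X(X-1)] = \frac{25}{2} - \frac{5}{2} = 10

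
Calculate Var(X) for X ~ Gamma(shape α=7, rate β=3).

For X ~ Gamma(shape α=7, rate β=3):
Var(X) = \frac{7}{9}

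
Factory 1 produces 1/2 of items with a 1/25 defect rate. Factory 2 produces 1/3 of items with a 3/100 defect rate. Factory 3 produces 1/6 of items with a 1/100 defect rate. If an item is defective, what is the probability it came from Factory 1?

Using Bayes' theorem:
P(F1) = 1/2, P(D|F1) = 1/25
P(F2) = 1/3, P(D|F2) = 3/100
P(F3) = 1/6, P(D|F3) = 1/100
P(D) = P(D|F1)P(F1) + P(D|F2)P(F2) + P(D|F3)P(F3)
     = \frac{19}{600}
P(F1|D) = P(D|F1)P(F1) / P(D)
= \frac{12}{19}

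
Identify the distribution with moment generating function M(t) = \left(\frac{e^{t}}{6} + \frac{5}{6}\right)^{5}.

The MGF M(t) = \left(\frac{e^{t}}{6} + \frac{5}{6}\right)^{5} is the standard form for the Binomial distribution.
Comparing with the known MGF formula identifies: Binomial(n=5, p=1/6)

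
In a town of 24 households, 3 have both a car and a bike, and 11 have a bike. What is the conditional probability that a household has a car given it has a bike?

P(A ∩ B) = 3/24 = 1/8
P(B) = 11/24
P(A|B) = P(A ∩ B) / P(B) = (1/8) / (11/24) = 3/11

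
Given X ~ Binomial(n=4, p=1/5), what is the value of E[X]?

For X ~ Binomial(n=4, p=1/5), the expected value is:
E[X] = \frac{4}{5}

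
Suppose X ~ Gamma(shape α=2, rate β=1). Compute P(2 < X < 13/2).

P(2 < X < 13/2) = ∫_{2}^{13/2} f(x) dx
where f(x) = x e^{- x}
= - \frac{15}{2 e^{\frac{13}{2}}} + \frac{3}{e^{2}}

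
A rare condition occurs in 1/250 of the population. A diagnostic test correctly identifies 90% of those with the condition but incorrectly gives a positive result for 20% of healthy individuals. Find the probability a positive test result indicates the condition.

Let D = the rare event, + = positive/flagged.
P(D) = 1/250
P(+|D) = 90/100 = 9/10
P(+|D') = 20/100 = 1/5
P(+) = P(+|D)P(D) + P(+|D')P(D')
     = \frac{9}{10} × \frac{1}{250} + \frac{1}{5} × \frac{249}{250}
     = \frac{507}{2500}
P(D|+) = P(+|D)P(D)/P(+) = \frac{3}{169}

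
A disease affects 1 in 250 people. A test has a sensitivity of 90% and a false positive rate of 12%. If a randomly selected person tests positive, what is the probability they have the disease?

Let D = the rare event, + = positive/flagged.
P(D) = 1/250
P(+|D) = 90/100 = 9/10
P(+|D') = 12/100 = 3/25
P(+) = P(+|D)P(D) + P(+|D')P(D')
     = \frac{9}{10} × \frac{1}{250} + \frac{3}{25} × \frac{249}{250}
     = \frac{1539}{12500}
P(D|+) = P(+|D)P(D)/P(+) = \frac{5}{171}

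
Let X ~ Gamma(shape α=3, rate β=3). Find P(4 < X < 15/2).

P(4 < X < 15/2) = ∫_{4}^{15/2} f(x) dx
where f(x) = \frac{27 x^{2} e^{- 3 x}}{2}
= - \frac{2213}{8 e^{\frac{45}{2}}} + \frac{85}{e^{12}}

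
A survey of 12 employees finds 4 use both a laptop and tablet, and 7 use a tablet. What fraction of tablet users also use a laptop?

P(A ∩ B) = 4/12 = 1/3
P(B) = 7/12
P(A|B) = P(A ∩ B) / P(B) = (1/3) / (7/12) = 4/7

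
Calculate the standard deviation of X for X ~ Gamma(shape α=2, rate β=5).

For X ~ Gamma(shape α=2, rate β=5):
Var(X) = \frac{2}{25}
SD(X) = √(Var(X)) = √(\frac{2}{25}) = \frac{\sqrt{2}}{5}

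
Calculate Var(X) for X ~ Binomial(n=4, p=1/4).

For X ~ Binomial(n=4, p=1/4):
Var(X) = \frac{3}{4}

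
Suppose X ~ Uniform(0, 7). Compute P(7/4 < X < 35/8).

P(7/4 < X < 35/8) = ∫_{7/4}^{35/8} f(x) dx
where f(x) = \frac{1}{7}
= \frac{3}{8}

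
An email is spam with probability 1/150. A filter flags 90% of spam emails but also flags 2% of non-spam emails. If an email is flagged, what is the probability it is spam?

Let D = the rare event, + = positive/flagged.
P(D) = 1/150
P(+|D) = 90/100 = 9/10
P(+|D') = 2/100 = 1/50
P(+) = P(+|D)P(D) + P(+|D')P(D')
     = \frac{9}{10} × \frac{1}{150} + \frac{1}{50} × \frac{149}{150}
     = \frac{97}{3750}
P(D|+) = P(+|D)P(D)/P(+) = \frac{45}{194}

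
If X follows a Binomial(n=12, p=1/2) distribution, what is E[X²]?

Using the identity E[X²] = Var(X) + (E[X])²:
E[X] = 6
Var(X) = 3
E[X²] = 3 + (6)²
= 39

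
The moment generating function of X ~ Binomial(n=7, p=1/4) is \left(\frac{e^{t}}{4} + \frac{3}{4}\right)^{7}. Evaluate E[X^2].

To find E[X^2], compute M^(2)(0):
M^(1)(t) = \frac{7 \left(\frac{e^{t}}{4} + \frac{3}{4}\right)^{6} e^{t}}{4}
M^(2)(t) = \frac{7 \left(\frac{e^{t}}{4} + \frac{3}{4}\right)^{6} e^{t}}{4} + \frac{21 \left(\frac{e^{t}}{4} + \frac{3}{4}\right)^{5} e^{2 t}}{8}
M^(2)(0) = \frac{35}{8}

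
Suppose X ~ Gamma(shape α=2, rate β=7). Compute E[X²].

Using the identity E[X²] = Var(X) + (E[X])²:
E[X] = \frac{2}{7}
Var(X) = \frac{2}{49}
E[X²] = \frac{2}{49} + (\frac{2}{7})²
= \frac{6}{49}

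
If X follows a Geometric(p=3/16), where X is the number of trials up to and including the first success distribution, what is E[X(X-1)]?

E[X(X-1)] = E[X² - X] = E[X²] - E[X]
E[X] = \frac{16}{3}
E[X²] = Var(X) + (E[X])² = \frac{208}{9} + (\frac{16}{3})² = \frac{464}{9}
E[X(X-1)] = \frac{464}{9} - \frac{16}{3} = \frac{416}{9}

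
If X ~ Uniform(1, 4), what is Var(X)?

For X ~ Uniform(1, 4):
Var(X) = \frac{3}{4}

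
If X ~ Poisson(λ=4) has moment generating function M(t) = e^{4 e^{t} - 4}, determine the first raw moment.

To find E[X], compute M^(1)(0):
M^(1)(t) = 4 e^{t} e^{4 e^{t} - 4}
M^(1)(0) = 4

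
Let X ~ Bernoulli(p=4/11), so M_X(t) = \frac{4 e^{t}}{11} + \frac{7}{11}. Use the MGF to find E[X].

To find E[X], compute M^(1)(0):
M^(1)(t) = \frac{4 e^{t}}{11}
M^(1)(0) = \frac{4}{11}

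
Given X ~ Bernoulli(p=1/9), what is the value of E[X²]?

Using the identity E[X²] = Var(X) + (E[X])²:
E[X] = \frac{1}{9}
Var(X) = \frac{8}{81}
E[X²] = \frac{8}{81} + (\frac{1}{9})²
= \frac{1}{9}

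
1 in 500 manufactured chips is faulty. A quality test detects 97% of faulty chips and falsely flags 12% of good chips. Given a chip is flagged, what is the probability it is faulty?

Let D = the rare event, + = positive/flagged.
P(D) = 1/500
P(+|D) = 97/100
P(+|D') = 12/100 = 3/25
P(+) = P(+|D)P(D) + P(+|D')P(D')
     = \frac{97}{100} × \frac{1}{500} + \frac{3}{25} × \frac{499}{500}
     = \frac{1217}{10000}
P(D|+) = P(+|D)P(D)/P(+) = \frac{97}{6085}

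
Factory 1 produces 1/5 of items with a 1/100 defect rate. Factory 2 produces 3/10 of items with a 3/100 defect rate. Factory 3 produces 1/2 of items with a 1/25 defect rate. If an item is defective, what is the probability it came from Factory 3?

Using Bayes' theorem:
P(F1) = 1/5, P(D|F1) = 1/100
P(F2) = 3/10, P(D|F2) = 3/100
P(F3) = 1/2, P(D|F3) = 1/25
P(D) = P(D|F1)P(F1) + P(D|F2)P(F2) + P(D|F3)P(F3)
     = \frac{31}{1000}
P(F3|D) = P(D|F3)P(F3) / P(D)
= \frac{20}{31}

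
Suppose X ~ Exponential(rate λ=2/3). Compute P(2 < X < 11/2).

P(2 < X < 11/2) = ∫_{2}^{11/2} f(x) dx
where f(x) = \frac{2 e^{- \frac{2 x}{3}}}{3}
= - \frac{1 - e^{\frac{7}{3}}}{e^{\frac{11}{3}}}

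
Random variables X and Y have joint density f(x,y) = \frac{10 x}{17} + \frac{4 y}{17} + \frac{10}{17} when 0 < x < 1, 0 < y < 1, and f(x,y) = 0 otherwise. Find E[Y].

E[Y] = ∫_0^1 ∫_0^1 y × f(x,y) dx dy
= \frac{53}{102}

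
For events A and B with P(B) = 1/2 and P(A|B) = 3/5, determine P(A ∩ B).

By definition, P(A|B) = P(A ∩ B) / P(B)
So P(A ∩ B) = P(A|B) × P(B)
= 3/5 × 1/2
= 3/10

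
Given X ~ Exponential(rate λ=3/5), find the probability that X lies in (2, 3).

P(2 < X < 3) = ∫_{2}^{3} f(x) dx
where f(x) = \frac{3 e^{- \frac{3 x}{5}}}{5}
= - \frac{1 - e^{\frac{3}{5}}}{e^{\frac{9}{5}}}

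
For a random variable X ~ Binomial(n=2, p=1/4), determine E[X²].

Using the identity E[X²] = Var(X) + (E[X])²:
E[X] = \frac{1}{2}
Var(X) = \frac{3}{8}
E[X²] = \frac{3}{8} + (\frac{1}{2})²
= \frac{5}{8}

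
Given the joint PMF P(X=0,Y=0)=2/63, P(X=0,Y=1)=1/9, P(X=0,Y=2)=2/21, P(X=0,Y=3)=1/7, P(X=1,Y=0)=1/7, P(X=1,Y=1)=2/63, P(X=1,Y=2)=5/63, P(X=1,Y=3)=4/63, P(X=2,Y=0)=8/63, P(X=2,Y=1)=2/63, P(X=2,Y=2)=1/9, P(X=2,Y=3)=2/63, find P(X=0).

P(X=0) = P(X=0,Y=0) + P(X=0,Y=1) + P(X=0,Y=2) + P(X=0,Y=3)
= 2/63 + 1/9 + 2/21 + 1/7
= 8/21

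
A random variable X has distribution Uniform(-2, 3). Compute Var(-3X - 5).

For X ~ Uniform(-2, 3):
Var(X) = \frac{25}{12}
Var(-3X - 5) = (-3)² × Var(X) = 9 × \frac{25}{12} = \frac{75}{4}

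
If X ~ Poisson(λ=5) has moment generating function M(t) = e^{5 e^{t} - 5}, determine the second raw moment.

To find E[X^2], compute M^(2)(0):
M^(1)(t) = 5 e^{t} e^{5 e^{t} - 5}
M^(2)(t) = 25 e^{2 t} e^{5 e^{t} - 5} + 5 e^{t} e^{5 e^{t} - 5}
M^(2)(0) = 30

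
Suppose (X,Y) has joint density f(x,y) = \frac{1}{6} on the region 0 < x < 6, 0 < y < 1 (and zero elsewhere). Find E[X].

f_X(x) = ∫_0^1 \frac{1}{6} dy = \frac{1}{6}
E[X] = ∫_0^6 x × (\frac{1}{6}) dx = 3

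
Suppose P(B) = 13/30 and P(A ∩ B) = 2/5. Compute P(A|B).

P(A|B) = P(A ∩ B) / P(B)
= (2/5) / (13/30)
= 12/13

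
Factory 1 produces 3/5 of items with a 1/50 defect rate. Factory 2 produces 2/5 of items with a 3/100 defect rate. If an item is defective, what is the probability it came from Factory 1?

Using Bayes' theorem:
P(F1) = 3/5, P(D|F1) = 1/50
P(F2) = 2/5, P(D|F2) = 3/100
P(D) = P(D|F1)P(F1) + P(D|F2)P(F2)
     = \frac{3}{125}
P(F1|D) = P(D|F1)P(F1) / P(D)
= \frac{1}{2}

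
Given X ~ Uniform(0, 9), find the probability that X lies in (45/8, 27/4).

P(45/8 < X < 27/4) = ∫_{45/8}^{27/4} f(x) dx
where f(x) = \frac{1}{9}
= \frac{1}{8}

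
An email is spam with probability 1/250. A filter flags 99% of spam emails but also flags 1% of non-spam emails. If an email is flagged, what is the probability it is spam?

Let D = the rare event, + = positive/flagged.
P(D) = 1/250
P(+|D) = 99/100
P(+|D') = 1/100
P(+) = P(+|D)P(D) + P(+|D')P(D')
     = \frac{99}{100} × \frac{1}{250} + \frac{1}{100} × \frac{249}{250}
     = \frac{87}{6250}
P(D|+) = P(+|D)P(D)/P(+) = \frac{33}{116}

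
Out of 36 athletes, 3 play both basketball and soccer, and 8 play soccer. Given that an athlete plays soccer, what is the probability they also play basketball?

P(A ∩ B) = 3/36 = 1/12
P(B) = 8/36 = 2/9
P(A|B) = P(A ∩ B) / P(B) = (1/12) / (2/9) = 3/8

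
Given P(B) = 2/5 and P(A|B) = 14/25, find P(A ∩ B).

By definition, P(A|B) = P(A ∩ B) / P(B)
So P(A ∩ B) = P(A|B) × P(B)
= 14/25 × 2/5
= 28/125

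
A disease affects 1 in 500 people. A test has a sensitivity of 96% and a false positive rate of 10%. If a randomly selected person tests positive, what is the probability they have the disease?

Let D = the rare event, + = positive/flagged.
P(D) = 1/500
P(+|D) = 96/100 = 24/25
P(+|D') = 10/100 = 1/10
P(+) = P(+|D)P(D) + P(+|D')P(D')
     = \frac{24}{25} × \frac{1}{500} + \frac{1}{10} × \frac{499}{500}
     = \frac{2543}{25000}
P(D|+) = P(+|D)P(D)/P(+) = \frac{48}{2543}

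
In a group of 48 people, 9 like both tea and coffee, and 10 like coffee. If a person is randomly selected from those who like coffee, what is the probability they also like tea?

P(A ∩ B) = 9/48 = 3/16
P(B) = 10/48 = 5/24
P(A|B) = P(A ∩ B) / P(B) = (3/16) / (5/24) = 9/10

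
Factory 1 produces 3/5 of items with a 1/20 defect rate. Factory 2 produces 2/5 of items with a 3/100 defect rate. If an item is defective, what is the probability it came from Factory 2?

Using Bayes' theorem:
P(F1) = 3/5, P(D|F1) = 1/20
P(F2) = 2/5, P(D|F2) = 3/100
P(D) = P(D|F1)P(F1) + P(D|F2)P(F2)
     = \frac{21}{500}
P(F2|D) = P(D|F2)P(F2) / P(D)
= \frac{2}{7}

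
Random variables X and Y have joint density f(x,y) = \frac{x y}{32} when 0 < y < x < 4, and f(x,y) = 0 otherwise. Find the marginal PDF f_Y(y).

f_Y(y) = ∫_y^4 \frac{x y}{32} dx = \frac{y \left(16 - y^{2}\right)}{64}
for 0 < y < 4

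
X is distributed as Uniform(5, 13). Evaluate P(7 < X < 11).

P(7 < X < 11) = ∫_{7}^{11} f(x) dx
where f(x) = \frac{1}{8}
= \frac{1}{2}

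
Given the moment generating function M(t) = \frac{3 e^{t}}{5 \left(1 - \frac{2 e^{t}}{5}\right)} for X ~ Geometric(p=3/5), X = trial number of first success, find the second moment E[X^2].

To find E[X^2], compute M^(2)(0):
M^(1)(t) = \frac{3 e^{t}}{5 \left(1 - \frac{2 e^{t}}{5}\right)} + \frac{6 e^{2 t}}{25 \left(1 - \frac{2 e^{t}}{5}\right)^{2}}
M^(2)(t) = \frac{3 e^{t}}{5 \left(1 - \frac{2 e^{t}}{5}\right)} + \frac{18 e^{2 t}}{25 \left(1 - \frac{2 e^{t}}{5}\right)^{2}} + \frac{24 e^{3 t}}{125 \left(1 - \frac{2 e^{t}}{5}\right)^{3}}
M^(2)(0) = \frac{35}{9}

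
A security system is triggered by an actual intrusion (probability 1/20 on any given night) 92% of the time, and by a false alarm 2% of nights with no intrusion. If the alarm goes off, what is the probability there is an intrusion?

Let D = the rare event, + = positive/flagged.
P(D) = 1/20
P(+|D) = 92/100 = 23/25
P(+|D') = 2/100 = 1/50
P(+) = P(+|D)P(D) + P(+|D')P(D')
     = \frac{23}{25} × \frac{1}{20} + \frac{1}{50} × \frac{19}{20}
     = \frac{13}{200}
P(D|+) = P(+|D)P(D)/P(+) = \frac{46}{65}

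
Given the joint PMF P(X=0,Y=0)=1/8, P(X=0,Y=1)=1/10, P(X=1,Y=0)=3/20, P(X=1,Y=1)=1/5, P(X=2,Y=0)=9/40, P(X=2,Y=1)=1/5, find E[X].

First find marginal of X:
P(X=0) = 9/40
P(X=1) = 7/20
P(X=2) = 17/40
E[X] = 0 × 9/40 + 1 × 7/20 + 2 × 17/40 = 6/5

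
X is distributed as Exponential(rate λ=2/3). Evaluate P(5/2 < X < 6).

P(5/2 < X < 6) = ∫_{5/2}^{6} f(x) dx
where f(x) = \frac{2 e^{- \frac{2 x}{3}}}{3}
= - \frac{1}{e^{4}} + e^{- \frac{5}{3}}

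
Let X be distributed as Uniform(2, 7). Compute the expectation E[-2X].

For X ~ Uniform(2, 7):
E[X] = \frac{9}{2}
E[-2X] = -2 × E[X] + 0 = -9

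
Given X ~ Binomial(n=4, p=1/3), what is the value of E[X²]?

Using the identity E[X²] = Var(X) + (E[X])²:
E[X] = \frac{4}{3}
Var(X) = \frac{8}{9}
E[X²] = \frac{8}{9} + (\frac{4}{3})²
= \frac{8}{3}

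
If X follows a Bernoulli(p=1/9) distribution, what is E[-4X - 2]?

For X ~ Bernoulli(p=1/9):
E[X] = \frac{1}{9}
E[-4X - 2] = -4 × E[X] - 2 = - \frac{22}{9}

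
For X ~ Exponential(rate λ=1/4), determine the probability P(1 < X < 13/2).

P(1 < X < 13/2) = ∫_{1}^{13/2} f(x) dx
where f(x) = \frac{e^{- \frac{x}{4}}}{4}
= - \frac{1}{e^{\frac{13}{8}}} + e^{- \frac{1}{4}}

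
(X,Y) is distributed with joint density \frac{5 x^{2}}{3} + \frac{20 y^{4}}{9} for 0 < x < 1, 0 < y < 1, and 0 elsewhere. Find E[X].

E[X] = ∫_0^1 ∫_0^1 x × f(x,y) dy dx
= ∫_0^1 ∫_0^1 x × (\frac{5 x^{2}}{3} + \frac{20 y^{4}}{9}) dy dx
= \frac{23}{36}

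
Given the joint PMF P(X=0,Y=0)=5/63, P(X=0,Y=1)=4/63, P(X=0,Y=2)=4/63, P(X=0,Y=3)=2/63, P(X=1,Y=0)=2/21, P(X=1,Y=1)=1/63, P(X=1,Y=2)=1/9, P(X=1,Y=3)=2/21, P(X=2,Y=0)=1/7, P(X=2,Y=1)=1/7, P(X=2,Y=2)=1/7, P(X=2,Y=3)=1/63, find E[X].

First find marginal of X:
P(X=0) = 5/21
P(X=1) = 20/63
P(X=2) = 4/9
E[X] = 0 × 5/21 + 1 × 20/63 + 2 × 4/9 = 76/63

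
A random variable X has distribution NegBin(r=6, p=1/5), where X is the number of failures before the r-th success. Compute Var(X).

For X ~ NegBin(r=6, p=1/5), where X is the number of failures before the r-th success:
Var(X) = 120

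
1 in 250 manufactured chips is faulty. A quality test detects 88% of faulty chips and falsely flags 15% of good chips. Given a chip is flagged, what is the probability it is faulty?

Let D = the rare event, + = positive/flagged.
P(D) = 1/250
P(+|D) = 88/100 = 22/25
P(+|D') = 15/100 = 3/20
P(+) = P(+|D)P(D) + P(+|D')P(D')
     = \frac{22}{25} × \frac{1}{250} + \frac{3}{20} × \frac{249}{250}
     = \frac{3823}{25000}
P(D|+) = P(+|D)P(D)/P(+) = \frac{88}{3823}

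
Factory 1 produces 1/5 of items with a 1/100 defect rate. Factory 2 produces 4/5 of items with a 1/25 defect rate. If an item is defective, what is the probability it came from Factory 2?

Using Bayes' theorem:
P(F1) = 1/5, P(D|F1) = 1/100
P(F2) = 4/5, P(D|F2) = 1/25
P(D) = P(D|F1)P(F1) + P(D|F2)P(F2)
     = \frac{17}{500}
P(F2|D) = P(D|F2)P(F2) / P(D)
= \frac{16}{17}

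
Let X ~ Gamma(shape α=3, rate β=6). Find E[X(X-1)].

E[X(X-1)] = E[X² - X] = E[X²] - E[X]
E[X] = \frac{1}{2}
E[X²] = Var(X) + (E[X])² = \frac{1}{12} + (\frac{1}{2})² = \frac{1}{3}
E[X(X-1)] = \frac{1}{3} - \frac{1}{2} = - \frac{1}{6}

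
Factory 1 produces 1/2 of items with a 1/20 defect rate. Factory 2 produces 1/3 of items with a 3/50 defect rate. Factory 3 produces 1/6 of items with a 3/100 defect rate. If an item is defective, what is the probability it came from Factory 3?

Using Bayes' theorem:
P(F1) = 1/2, P(D|F1) = 1/20
P(F2) = 1/3, P(D|F2) = 3/50
P(F3) = 1/6, P(D|F3) = 3/100
P(D) = P(D|F1)P(F1) + P(D|F2)P(F2) + P(D|F3)P(F3)
     = \frac{1}{20}
P(F3|D) = P(D|F3)P(F3) / P(D)
= \frac{1}{10}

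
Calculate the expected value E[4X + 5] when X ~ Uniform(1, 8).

For X ~ Uniform(1, 8):
E[X] = \frac{9}{2}
E[4X + 5] = 4 × E[X] + 5 = 23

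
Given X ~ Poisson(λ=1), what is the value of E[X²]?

Using the identity E[X²] = Var(X) + (E[X])²:
E[X] = 1
Var(X) = 1
E[X²] = 1 + (1)²
= 2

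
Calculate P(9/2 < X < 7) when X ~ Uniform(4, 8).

P(9/2 < X < 7) = ∫_{9/2}^{7} f(x) dx
where f(x) = \frac{1}{4}
= \frac{5}{8}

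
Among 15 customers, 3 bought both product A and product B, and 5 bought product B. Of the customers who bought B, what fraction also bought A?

P(A ∩ B) = 3/15 = 1/5
P(B) = 5/15 = 1/3
P(A|B) = P(A ∩ B) / P(B) = (1/5) / (1/3) = 3/5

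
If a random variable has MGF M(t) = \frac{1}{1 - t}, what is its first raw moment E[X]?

To find E[X], compute M^(1)(0):
M^(1)(t) = \frac{1}{\left(1 - t\right)^{2}}
M^(1)(0) = 1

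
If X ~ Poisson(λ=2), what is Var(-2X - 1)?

For X ~ Poisson(λ=2):
Var(X) = 2
Var(-2X - 1) = (-2)² × Var(X) = 4 × 2 = 8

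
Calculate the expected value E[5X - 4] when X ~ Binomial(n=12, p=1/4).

For X ~ Binomial(n=12, p=1/4):
E[X] = 3
E[5X - 4] = 5 × E[X] - 4 = 11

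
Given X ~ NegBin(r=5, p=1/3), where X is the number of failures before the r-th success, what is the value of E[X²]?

Using the identity E[X²] = Var(X) + (E[X])²:
E[X] = 10
Var(X) = 30
E[X²] = 30 + (10)²
= 130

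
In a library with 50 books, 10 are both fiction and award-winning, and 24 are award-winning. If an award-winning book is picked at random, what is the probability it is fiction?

P(A ∩ B) = 10/50 = 1/5
P(B) = 24/50 = 12/25
P(A|B) = P(A ∩ B) / P(B) = (1/5) / (12/25) = 5/12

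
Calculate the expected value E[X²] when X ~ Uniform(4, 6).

Using the identity E[X²] = Var(X) + (E[X])²:
E[X] = 5
Var(X) = \frac{1}{3}
E[X²] = \frac{1}{3} + (5)²
= \frac{76}{3}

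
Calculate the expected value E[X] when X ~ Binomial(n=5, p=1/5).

For X ~ Binomial(n=5, p=1/5), the expected value is:
E[X] = 1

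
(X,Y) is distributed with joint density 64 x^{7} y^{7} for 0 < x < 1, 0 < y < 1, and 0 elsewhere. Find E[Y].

E[Y] = ∫_0^1 ∫_0^1 y × f(x,y) dx dy
= \frac{8}{9}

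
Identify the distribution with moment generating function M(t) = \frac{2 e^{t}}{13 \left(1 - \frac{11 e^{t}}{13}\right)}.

The MGF M(t) = \frac{2 e^{t}}{13 \left(1 - \frac{11 e^{t}}{13}\right)} is the standard form for the Geometric distribution.
Comparing with the known MGF formula identifies: Geometric(p=2/13), X = trial number of first success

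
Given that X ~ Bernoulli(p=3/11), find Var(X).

For X ~ Bernoulli(p=3/11):
Var(X) = \frac{24}{121}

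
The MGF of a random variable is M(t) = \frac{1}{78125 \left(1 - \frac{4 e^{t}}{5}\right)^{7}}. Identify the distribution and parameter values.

The MGF M(t) = \frac{1}{78125 \left(1 - \frac{4 e^{t}}{5}\right)^{7}} is the standard form for the NegativeBinomial distribution.
Comparing with the known MGF formula identifies: NegBin(r=7, p=1/5), X = failures before r-th success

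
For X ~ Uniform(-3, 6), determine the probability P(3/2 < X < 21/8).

P(3/2 < X < 21/8) = ∫_{3/2}^{21/8} f(x) dx
where f(x) = \frac{1}{9}
= \frac{1}{8}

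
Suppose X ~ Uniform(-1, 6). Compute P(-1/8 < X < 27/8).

P(-1/8 < X < 27/8) = ∫_{-1/8}^{27/8} f(x) dx
where f(x) = \frac{1}{7}
= \frac{1}{2}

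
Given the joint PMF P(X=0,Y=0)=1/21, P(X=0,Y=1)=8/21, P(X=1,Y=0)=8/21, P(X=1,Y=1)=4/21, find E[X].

First find marginal of X:
P(X=0) = 3/7
P(X=1) = 4/7
E[X] = 0 × 3/7 + 1 × 4/7 = 4/7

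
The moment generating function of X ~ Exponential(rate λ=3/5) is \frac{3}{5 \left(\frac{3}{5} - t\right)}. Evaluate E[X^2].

To find E[X^2], compute M^(2)(0):
M^(1)(t) = \frac{3}{5 \left(\frac{3}{5} - t\right)^{2}}
M^(2)(t) = \frac{6}{5 \left(\frac{3}{5} - t\right)^{3}}
M^(2)(0) = \frac{50}{9}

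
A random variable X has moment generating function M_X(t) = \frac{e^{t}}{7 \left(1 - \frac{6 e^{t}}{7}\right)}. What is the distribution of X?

The MGF M(t) = \frac{e^{t}}{7 \left(1 - \frac{6 e^{t}}{7}\right)} is the standard form for the Geometric distribution.
Comparing with the known MGF formula identifies: Geometric(p=1/7), X = trial number of first success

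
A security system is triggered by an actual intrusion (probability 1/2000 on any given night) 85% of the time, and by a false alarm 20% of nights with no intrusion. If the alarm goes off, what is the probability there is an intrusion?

Let D = the rare event, + = positive/flagged.
P(D) = 1/2000
P(+|D) = 85/100 = 17/20
P(+|D') = 20/100 = 1/5
P(+) = P(+|D)P(D) + P(+|D')P(D')
     = \frac{17}{20} × \frac{1}{2000} + \frac{1}{5} × \frac{1999}{2000}
     = \frac{8013}{40000}
P(D|+) = P(+|D)P(D)/P(+) = \frac{17}{8013}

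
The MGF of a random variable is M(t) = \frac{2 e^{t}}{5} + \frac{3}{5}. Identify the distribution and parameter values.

The MGF M(t) = \frac{2 e^{t}}{5} + \frac{3}{5} is the standard form for the Bernoulli distribution.
Comparing with the known MGF formula identifies: Bernoulli(p=2/5)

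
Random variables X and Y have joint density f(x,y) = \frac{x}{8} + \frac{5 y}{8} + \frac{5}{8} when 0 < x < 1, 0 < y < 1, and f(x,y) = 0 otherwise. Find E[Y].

E[Y] = ∫_0^1 ∫_0^1 y × f(x,y) dx dy
= \frac{53}{96}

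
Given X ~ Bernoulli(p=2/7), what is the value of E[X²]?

Using the identity E[X²] = Var(X) + (E[X])²:
E[X] = \frac{2}{7}
Var(X) = \frac{10}{49}
E[X²] = \frac{10}{49} + (\frac{2}{7})²
= \frac{2}{7}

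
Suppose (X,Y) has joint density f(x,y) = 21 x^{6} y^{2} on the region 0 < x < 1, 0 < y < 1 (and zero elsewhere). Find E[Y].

E[Y] = ∫_0^1 ∫_0^1 y × f(x,y) dx dy
= \frac{3}{4}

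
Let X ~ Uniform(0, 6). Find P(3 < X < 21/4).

P(3 < X < 21/4) = ∫_{3}^{21/4} f(x) dx
where f(x) = \frac{1}{6}
= \frac{3}{8}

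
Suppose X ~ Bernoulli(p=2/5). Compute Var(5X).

For X ~ Bernoulli(p=2/5):
Var(X) = \frac{6}{25}
Var(5X) = (5)² × Var(X) = 25 × \frac{6}{25} = 6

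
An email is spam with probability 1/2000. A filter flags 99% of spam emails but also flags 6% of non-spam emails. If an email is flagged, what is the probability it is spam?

Let D = the rare event, + = positive/flagged.
P(D) = 1/2000
P(+|D) = 99/100
P(+|D') = 6/100 = 3/50
P(+) = P(+|D)P(D) + P(+|D')P(D')
     = \frac{99}{100} × \frac{1}{2000} + \frac{3}{50} × \frac{1999}{2000}
     = \frac{12093}{200000}
P(D|+) = P(+|D)P(D)/P(+) = \frac{33}{4031}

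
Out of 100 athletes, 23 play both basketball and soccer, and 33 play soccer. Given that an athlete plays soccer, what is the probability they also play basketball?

P(A ∩ B) = 23/100
P(B) = 33/100
P(A|B) = P(A ∩ B) / P(B) = (23/100) / (33/100) = 23/33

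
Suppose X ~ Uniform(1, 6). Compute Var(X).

For X ~ Uniform(1, 6):
Var(X) = \frac{25}{12}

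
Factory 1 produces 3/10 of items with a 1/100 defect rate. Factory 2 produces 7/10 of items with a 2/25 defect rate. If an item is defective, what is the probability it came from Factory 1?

Using Bayes' theorem:
P(F1) = 3/10, P(D|F1) = 1/100
P(F2) = 7/10, P(D|F2) = 2/25
P(D) = P(D|F1)P(F1) + P(D|F2)P(F2)
     = \frac{59}{1000}
P(F1|D) = P(D|F1)P(F1) / P(D)
= \frac{3}{59}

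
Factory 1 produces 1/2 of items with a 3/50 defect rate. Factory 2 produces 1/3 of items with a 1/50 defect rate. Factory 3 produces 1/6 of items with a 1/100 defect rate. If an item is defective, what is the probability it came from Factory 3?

Using Bayes' theorem:
P(F1) = 1/2, P(D|F1) = 3/50
P(F2) = 1/3, P(D|F2) = 1/50
P(F3) = 1/6, P(D|F3) = 1/100
P(D) = P(D|F1)P(F1) + P(D|F2)P(F2) + P(D|F3)P(F3)
     = \frac{23}{600}
P(F3|D) = P(D|F3)P(F3) / P(D)
= \frac{1}{23}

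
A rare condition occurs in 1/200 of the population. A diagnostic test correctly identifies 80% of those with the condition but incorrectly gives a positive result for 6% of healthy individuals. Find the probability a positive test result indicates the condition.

Let D = the rare event, + = positive/flagged.
P(D) = 1/200
P(+|D) = 80/100 = 4/5
P(+|D') = 6/100 = 3/50
P(+) = P(+|D)P(D) + P(+|D')P(D')
     = \frac{4}{5} × \frac{1}{200} + \frac{3}{50} × \frac{199}{200}
     = \frac{637}{10000}
P(D|+) = P(+|D)P(D)/P(+) = \frac{40}{637}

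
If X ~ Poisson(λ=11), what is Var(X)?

For X ~ Poisson(λ=11):
Var(X) = 11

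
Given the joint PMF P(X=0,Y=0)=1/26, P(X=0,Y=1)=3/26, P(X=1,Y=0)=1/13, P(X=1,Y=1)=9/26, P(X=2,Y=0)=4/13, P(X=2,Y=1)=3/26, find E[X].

First find marginal of X:
P(X=0) = 2/13
P(X=1) = 11/26
P(X=2) = 11/26
E[X] = 0 × 2/13 + 1 × 11/26 + 2 × 11/26 = 33/26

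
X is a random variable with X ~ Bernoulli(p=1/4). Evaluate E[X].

For X ~ Bernoulli(p=1/4), the expected value is:
E[X] = \frac{1}{4}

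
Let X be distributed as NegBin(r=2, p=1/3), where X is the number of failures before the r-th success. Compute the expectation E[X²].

Using the identity E[X²] = Var(X) + (E[X])²:
E[X] = 4
Var(X) = 12
E[X²] = 12 + (4)²
= 28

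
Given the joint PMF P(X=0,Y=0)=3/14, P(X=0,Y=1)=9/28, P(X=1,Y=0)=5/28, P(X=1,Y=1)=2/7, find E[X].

First find marginal of X:
P(X=0) = 15/28
P(X=1) = 13/28
E[X] = 0 × 15/28 + 1 × 13/28 = 13/28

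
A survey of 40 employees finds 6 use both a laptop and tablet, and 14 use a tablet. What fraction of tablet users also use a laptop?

P(A ∩ B) = 6/40 = 3/20
P(B) = 14/40 = 7/20
P(A|B) = P(A ∩ B) / P(B) = (3/20) / (7/20) = 3/7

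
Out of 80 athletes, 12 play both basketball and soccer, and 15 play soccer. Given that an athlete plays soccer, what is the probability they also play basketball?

P(A ∩ B) = 12/80 = 3/20
P(B) = 15/80 = 3/16
P(A|B) = P(A ∩ B) / P(B) = (3/20) / (3/16) = 4/5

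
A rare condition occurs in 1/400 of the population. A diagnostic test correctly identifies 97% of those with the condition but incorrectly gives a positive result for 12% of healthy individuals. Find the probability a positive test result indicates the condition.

Let D = the rare event, + = positive/flagged.
P(D) = 1/400
P(+|D) = 97/100
P(+|D') = 12/100 = 3/25
P(+) = P(+|D)P(D) + P(+|D')P(D')
     = \frac{97}{100} × \frac{1}{400} + \frac{3}{25} × \frac{399}{400}
     = \frac{977}{8000}
P(D|+) = P(+|D)P(D)/P(+) = \frac{97}{4885}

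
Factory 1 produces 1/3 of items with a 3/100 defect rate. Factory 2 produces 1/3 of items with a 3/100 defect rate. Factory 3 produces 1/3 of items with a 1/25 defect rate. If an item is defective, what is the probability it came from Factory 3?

Using Bayes' theorem:
P(F1) = 1/3, P(D|F1) = 3/100
P(F2) = 1/3, P(D|F2) = 3/100
P(F3) = 1/3, P(D|F3) = 1/25
P(D) = P(D|F1)P(F1) + P(D|F2)P(F2) + P(D|F3)P(F3)
     = \frac{1}{30}
P(F3|D) = P(D|F3)P(F3) / P(D)
= \frac{2}{5}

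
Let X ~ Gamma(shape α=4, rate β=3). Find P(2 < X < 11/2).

P(2 < X < 11/2) = ∫_{2}^{11/2} f(x) dx
where f(x) = \frac{27 x^{3} e^{- 3 x}}{2}
= - \frac{14437}{16 e^{\frac{33}{2}}} + \frac{61}{e^{6}}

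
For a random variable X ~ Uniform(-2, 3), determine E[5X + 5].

For X ~ Uniform(-2, 3):
E[X] = \frac{1}{2}
E[5X + 5] = 5 × E[X] + 5 = \frac{15}{2}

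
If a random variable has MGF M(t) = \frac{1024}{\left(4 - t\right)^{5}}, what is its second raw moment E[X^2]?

To find E[X^2], compute M^(2)(0):
M^(1)(t) = \frac{5120}{\left(4 - t\right)^{6}}
M^(2)(t) = \frac{30720}{\left(4 - t\right)^{7}}
M^(2)(0) = \frac{15}{8}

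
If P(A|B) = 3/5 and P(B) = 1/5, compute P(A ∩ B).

By definition, P(A|B) = P(A ∩ B) / P(B)
So P(A ∩ B) = P(A|B) × P(B)
= 3/5 × 1/5
= 3/25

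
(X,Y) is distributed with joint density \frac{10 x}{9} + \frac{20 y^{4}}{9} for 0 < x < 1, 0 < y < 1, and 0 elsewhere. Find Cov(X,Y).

E[XY] = ∫∫ xy × f(x,y) dx dy = \frac{10}{27}
E[X] = \frac{16}{27}
E[Y] = \frac{35}{54}
Cov(X,Y) = E[XY] - E[X]E[Y] = - \frac{10}{729}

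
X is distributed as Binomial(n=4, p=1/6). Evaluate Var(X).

For X ~ Binomial(n=4, p=1/6):
Var(X) = \frac{5}{9}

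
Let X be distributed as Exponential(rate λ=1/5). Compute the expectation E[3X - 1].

For X ~ Exponential(rate λ=1/5):
E[X] = 5
E[3X - 1] = 3 × E[X] - 1 = 14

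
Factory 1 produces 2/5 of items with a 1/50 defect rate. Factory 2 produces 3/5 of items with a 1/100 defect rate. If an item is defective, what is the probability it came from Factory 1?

Using Bayes' theorem:
P(F1) = 2/5, P(D|F1) = 1/50
P(F2) = 3/5, P(D|F2) = 1/100
P(D) = P(D|F1)P(F1) + P(D|F2)P(F2)
     = \frac{7}{500}
P(F1|D) = P(D|F1)P(F1) / P(D)
= \frac{4}{7}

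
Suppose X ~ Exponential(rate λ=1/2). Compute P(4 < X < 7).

P(4 < X < 7) = ∫_{4}^{7} f(x) dx
where f(x) = \frac{e^{- \frac{x}{2}}}{2}
= - \frac{1}{e^{\frac{7}{2}}} + e^{-2}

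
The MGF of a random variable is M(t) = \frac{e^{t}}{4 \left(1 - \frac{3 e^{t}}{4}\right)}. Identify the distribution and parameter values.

The MGF M(t) = \frac{e^{t}}{4 \left(1 - \frac{3 e^{t}}{4}\right)} is the standard form for the Geometric distribution.
Comparing with the known MGF formula identifies: Geometric(p=1/4), X = trial number of first success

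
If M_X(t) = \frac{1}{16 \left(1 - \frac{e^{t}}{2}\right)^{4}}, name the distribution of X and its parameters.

The MGF M(t) = \frac{1}{16 \left(1 - \frac{e^{t}}{2}\right)^{4}} is the standard form for the NegativeBinomial distribution.
Comparing with the known MGF formula identifies: NegBin(r=4, p=1/2), X = failures before r-th success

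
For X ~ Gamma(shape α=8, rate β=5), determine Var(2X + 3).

For X ~ Gamma(shape α=8, rate β=5):
Var(X) = \frac{8}{25}
Var(2X + 3) = (2)² × Var(X) = 4 × \frac{8}{25} = \frac{32}{25}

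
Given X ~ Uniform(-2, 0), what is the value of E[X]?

For X ~ Uniform(-2, 0), the expected value is:
E[X] = -1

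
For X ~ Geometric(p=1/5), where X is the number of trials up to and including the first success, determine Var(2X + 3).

For X ~ Geometric(p=1/5), where X is the number of trials up to and including the first success:
Var(X) = 20
Var(2X + 3) = (2)² × Var(X) = 4 × 20 = 80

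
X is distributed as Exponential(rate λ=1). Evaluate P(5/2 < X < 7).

P(5/2 < X < 7) = ∫_{5/2}^{7} f(x) dx
where f(x) = e^{- x}
= - \frac{1}{e^{7}} + e^{- \frac{5}{2}}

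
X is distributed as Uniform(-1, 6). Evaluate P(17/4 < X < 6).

P(17/4 < X < 6) = ∫_{17/4}^{6} f(x) dx
where f(x) = \frac{1}{7}
= \frac{1}{4}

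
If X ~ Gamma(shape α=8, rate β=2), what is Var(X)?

For X ~ Gamma(shape α=8, rate β=2):
Var(X) = 2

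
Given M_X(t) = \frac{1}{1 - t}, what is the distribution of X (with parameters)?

The MGF M(t) = \frac{1}{1 - t} is the standard form for the Exponential distribution.
Comparing with the known MGF formula identifies: Exponential(rate λ=1)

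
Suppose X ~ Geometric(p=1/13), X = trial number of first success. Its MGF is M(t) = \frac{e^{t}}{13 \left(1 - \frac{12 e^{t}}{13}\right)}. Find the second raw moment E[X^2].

To find E[X^2], compute M^(2)(0):
M^(1)(t) = \frac{e^{t}}{13 \left(1 - \frac{12 e^{t}}{13}\right)} + \frac{12 e^{2 t}}{169 \left(1 - \frac{12 e^{t}}{13}\right)^{2}}
M^(2)(t) = \frac{e^{t}}{13 \left(1 - \frac{12 e^{t}}{13}\right)} + \frac{36 e^{2 t}}{169 \left(1 - \frac{12 e^{t}}{13}\right)^{2}} + \frac{288 e^{3 t}}{2197 \left(1 - \frac{12 e^{t}}{13}\right)^{3}}
M^(2)(0) = 325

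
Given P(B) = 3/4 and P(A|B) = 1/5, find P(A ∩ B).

By definition, P(A|B) = P(A ∩ B) / P(B)
So P(A ∩ B) = P(A|B) × P(B)
= 1/5 × 3/4
= 3/20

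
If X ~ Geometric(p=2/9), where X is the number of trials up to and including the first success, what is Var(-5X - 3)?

For X ~ Geometric(p=2/9), where X is the number of trials up to and including the first success:
Var(X) = \frac{63}{4}
Var(-5X - 3) = (-5)² × Var(X) = 25 × \frac{63}{4} = \frac{1575}{4}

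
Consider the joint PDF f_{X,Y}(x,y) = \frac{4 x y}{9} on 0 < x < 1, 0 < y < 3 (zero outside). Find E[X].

f_X(x) = ∫_0^3 \frac{4 x y}{9} dy = 2 x
E[X] = ∫_0^1 x × (2 x) dx = \frac{2}{3}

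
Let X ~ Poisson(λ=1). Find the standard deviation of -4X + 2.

For X ~ Poisson(λ=1):
Var(X) = 1
SD(X) = √(Var(X)) = √(1) = 1
SD(-4X + 2) = |-4| × SD(X) = 4 × 1 = 4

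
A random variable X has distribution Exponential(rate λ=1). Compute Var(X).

For X ~ Exponential(rate λ=1):
Var(X) = 1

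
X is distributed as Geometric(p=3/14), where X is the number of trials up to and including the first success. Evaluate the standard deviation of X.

For X ~ Geometric(p=3/14), where X is the number of trials up to and including the first success:
Var(X) = \frac{154}{9}
SD(X) = √(Var(X)) = √(\frac{154}{9}) = \frac{\sqrt{154}}{3}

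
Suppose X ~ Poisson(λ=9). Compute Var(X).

For X ~ Poisson(λ=9):
Var(X) = 9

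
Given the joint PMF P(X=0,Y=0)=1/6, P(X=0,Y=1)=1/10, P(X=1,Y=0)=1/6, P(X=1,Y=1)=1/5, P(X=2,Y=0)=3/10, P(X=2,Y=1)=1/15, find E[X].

First find marginal of X:
P(X=0) = 4/15
P(X=1) = 11/30
P(X=2) = 11/30
E[X] = 0 × 4/15 + 1 × 11/30 + 2 × 11/30 = 11/10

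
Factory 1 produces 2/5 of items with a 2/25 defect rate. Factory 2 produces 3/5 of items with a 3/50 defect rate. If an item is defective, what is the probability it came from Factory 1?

Using Bayes' theorem:
P(F1) = 2/5, P(D|F1) = 2/25
P(F2) = 3/5, P(D|F2) = 3/50
P(D) = P(D|F1)P(F1) + P(D|F2)P(F2)
     = \frac{17}{250}
P(F1|D) = P(D|F1)P(F1) / P(D)
= \frac{8}{17}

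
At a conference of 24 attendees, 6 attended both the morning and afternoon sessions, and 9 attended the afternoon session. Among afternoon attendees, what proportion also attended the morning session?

P(A ∩ B) = 6/24 = 1/4
P(B) = 9/24 = 3/8
P(A|B) = P(A ∩ B) / P(B) = (1/4) / (3/8) = 2/3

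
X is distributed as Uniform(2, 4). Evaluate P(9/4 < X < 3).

P(9/4 < X < 3) = ∫_{9/4}^{3} f(x) dx
where f(x) = \frac{1}{2}
= \frac{3}{8}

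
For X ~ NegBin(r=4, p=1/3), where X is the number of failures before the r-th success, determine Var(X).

For X ~ NegBin(r=4, p=1/3), where X is the number of failures before the r-th success:
Var(X) = 24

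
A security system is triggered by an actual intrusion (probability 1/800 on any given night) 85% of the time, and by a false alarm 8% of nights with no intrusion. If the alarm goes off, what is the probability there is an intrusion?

Let D = the rare event, + = positive/flagged.
P(D) = 1/800
P(+|D) = 85/100 = 17/20
P(+|D') = 8/100 = 2/25
P(+) = P(+|D)P(D) + P(+|D')P(D')
     = \frac{17}{20} × \frac{1}{800} + \frac{2}{25} × \frac{799}{800}
     = \frac{6477}{80000}
P(D|+) = P(+|D)P(D)/P(+) = \frac{5}{381}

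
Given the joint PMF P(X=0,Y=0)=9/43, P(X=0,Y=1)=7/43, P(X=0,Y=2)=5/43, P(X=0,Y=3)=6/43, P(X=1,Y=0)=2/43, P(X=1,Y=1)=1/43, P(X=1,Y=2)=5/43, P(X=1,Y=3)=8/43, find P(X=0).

P(X=0) = P(X=0,Y=0) + P(X=0,Y=1) + P(X=0,Y=2) + P(X=0,Y=3)
= 9/43 + 7/43 + 5/43 + 6/43
= 27/43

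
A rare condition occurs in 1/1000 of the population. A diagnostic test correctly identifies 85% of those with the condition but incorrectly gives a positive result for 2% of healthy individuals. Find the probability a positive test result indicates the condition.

Let D = the rare event, + = positive/flagged.
P(D) = 1/1000
P(+|D) = 85/100 = 17/20
P(+|D') = 2/100 = 1/50
P(+) = P(+|D)P(D) + P(+|D')P(D')
     = \frac{17}{20} × \frac{1}{1000} + \frac{1}{50} × \frac{999}{1000}
     = \frac{2083}{100000}
P(D|+) = P(+|D)P(D)/P(+) = \frac{85}{2083}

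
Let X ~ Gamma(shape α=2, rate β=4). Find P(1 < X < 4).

P(1 < X < 4) = ∫_{1}^{4} f(x) dx
where f(x) = 16 x e^{- 4 x}
= \frac{-17 + 5 e^{12}}{e^{16}}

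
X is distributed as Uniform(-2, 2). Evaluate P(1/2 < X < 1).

P(1/2 < X < 1) = ∫_{1/2}^{1} f(x) dx
where f(x) = \frac{1}{4}
= \frac{1}{8}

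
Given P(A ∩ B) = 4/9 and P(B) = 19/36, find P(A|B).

P(A|B) = P(A ∩ B) / P(B)
= (4/9) / (19/36)
= 16/19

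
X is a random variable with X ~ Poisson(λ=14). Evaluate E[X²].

Using the identity E[X²] = Var(X) + (E[X])²:
E[X] = 14
Var(X) = 14
E[X²] = 14 + (14)²
= 210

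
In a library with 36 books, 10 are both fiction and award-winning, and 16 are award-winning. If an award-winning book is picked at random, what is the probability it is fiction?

P(A ∩ B) = 10/36 = 5/18
P(B) = 16/36 = 4/9
P(A|B) = P(A ∩ B) / P(B) = (5/18) / (4/9) = 5/8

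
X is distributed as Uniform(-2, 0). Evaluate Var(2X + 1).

For X ~ Uniform(-2, 0):
Var(X) = \frac{1}{3}
Var(2X + 1) = (2)² × Var(X) = 4 × \frac{1}{3} = \frac{4}{3}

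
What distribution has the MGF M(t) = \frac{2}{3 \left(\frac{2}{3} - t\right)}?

The MGF M(t) = \frac{2}{3 \left(\frac{2}{3} - t\right)} is the standard form for the Exponential distribution.
Comparing with the known MGF formula identifies: Exponential(rate λ=2/3)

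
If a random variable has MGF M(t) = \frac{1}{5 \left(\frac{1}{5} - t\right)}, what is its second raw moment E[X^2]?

To find E[X^2], compute M^(2)(0):
M^(1)(t) = \frac{1}{5 \left(\frac{1}{5} - t\right)^{2}}
M^(2)(t) = \frac{2}{5 \left(\frac{1}{5} - t\right)^{3}}
M^(2)(0) = 50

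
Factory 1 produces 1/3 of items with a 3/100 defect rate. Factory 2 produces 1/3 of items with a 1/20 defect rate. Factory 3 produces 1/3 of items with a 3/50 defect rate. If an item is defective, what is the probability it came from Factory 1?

Using Bayes' theorem:
P(F1) = 1/3, P(D|F1) = 3/100
P(F2) = 1/3, P(D|F2) = 1/20
P(F3) = 1/3, P(D|F3) = 3/50
P(D) = P(D|F1)P(F1) + P(D|F2)P(F2) + P(D|F3)P(F3)
     = \frac{7}{150}
P(F1|D) = P(D|F1)P(F1) / P(D)
= \frac{3}{14}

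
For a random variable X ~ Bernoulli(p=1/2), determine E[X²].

Using the identity E[X²] = Var(X) + (E[X])²:
E[X] = \frac{1}{2}
Var(X) = \frac{1}{4}
E[X²] = \frac{1}{4} + (\frac{1}{2})²
= \frac{1}{2}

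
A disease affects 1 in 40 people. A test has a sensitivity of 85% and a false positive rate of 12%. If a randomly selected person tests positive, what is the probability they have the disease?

Let D = the rare event, + = positive/flagged.
P(D) = 1/40
P(+|D) = 85/100 = 17/20
P(+|D') = 12/100 = 3/25
P(+) = P(+|D)P(D) + P(+|D')P(D')
     = \frac{17}{20} × \frac{1}{40} + \frac{3}{25} × \frac{39}{40}
     = \frac{553}{4000}
P(D|+) = P(+|D)P(D)/P(+) = \frac{85}{553}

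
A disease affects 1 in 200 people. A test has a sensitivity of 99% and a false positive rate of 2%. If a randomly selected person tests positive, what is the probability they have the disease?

Let D = the rare event, + = positive/flagged.
P(D) = 1/200
P(+|D) = 99/100
P(+|D') = 2/100 = 1/50
P(+) = P(+|D)P(D) + P(+|D')P(D')
     = \frac{99}{100} × \frac{1}{200} + \frac{1}{50} × \frac{199}{200}
     = \frac{497}{20000}
P(D|+) = P(+|D)P(D)/P(+) = \frac{99}{497}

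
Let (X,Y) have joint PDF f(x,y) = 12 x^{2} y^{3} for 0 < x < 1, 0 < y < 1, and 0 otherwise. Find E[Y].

E[Y] = ∫_0^1 ∫_0^1 y × f(x,y) dx dy
= \frac{4}{5}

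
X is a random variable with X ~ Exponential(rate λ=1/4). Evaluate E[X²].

Using the identity E[X²] = Var(X) + (E[X])²:
E[X] = 4
Var(X) = 16
E[X²] = 16 + (4)²
= 32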